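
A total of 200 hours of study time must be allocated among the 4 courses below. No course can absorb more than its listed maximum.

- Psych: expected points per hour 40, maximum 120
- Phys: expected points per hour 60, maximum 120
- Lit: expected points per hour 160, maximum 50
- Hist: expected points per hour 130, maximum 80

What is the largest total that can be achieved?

22600

Highest expected points per hour first: Lit 160 > Hist 130 > Phys 60 > Psych 40.
Lit: +50 to 50 (cap) → 150 left.
Hist: +80 to 80 (cap) → 70 left.
Only 70 left; Phys takes them to reach 70.
Total = 60×70 + 160×50 + 130×80 = 22600.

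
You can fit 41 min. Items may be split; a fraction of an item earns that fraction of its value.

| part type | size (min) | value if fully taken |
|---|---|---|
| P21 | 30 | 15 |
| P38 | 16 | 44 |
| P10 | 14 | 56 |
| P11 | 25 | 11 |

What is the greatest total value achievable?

Best value per unit of size first: P10 56/14≈4, P38 44/16≈2.75, P21 15/30≈0.5, P11 11/25≈0.44.
P10: take in full, 14 min for value 56 → 27 left.
All 16 min of P38 fit (value 44) → 11 remain.
Fill the last 11 min with part of P21: 11/30 of it earns 5.5.
Total value = 105.5.

105.5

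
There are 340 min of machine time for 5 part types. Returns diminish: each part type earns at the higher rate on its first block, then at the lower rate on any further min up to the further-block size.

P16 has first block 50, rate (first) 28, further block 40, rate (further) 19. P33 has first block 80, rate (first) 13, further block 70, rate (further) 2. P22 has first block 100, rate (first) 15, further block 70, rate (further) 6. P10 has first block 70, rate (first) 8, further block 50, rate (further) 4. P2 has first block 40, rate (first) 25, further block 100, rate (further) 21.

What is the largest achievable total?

Order all 10 blocks by rate: P16/tier1 28 > P2/tier1 25 > P2/tier2 21 > P16/tier2 19 > P22/tier1 15 > P33/tier1 13 > P10/tier1 8 > P22/tier2 6 > P10/tier2 4 > P33/tier2 2.
Fill P16 tier1 block (50 at 28) ; 290 left.
Fill P2 tier1 block (40 at 25) ; 250 left.
P2 tier2 at 21: fill all 100 ; 150 left.
Fill P16 tier2 block (40 at 19) ; 110 left.
P22/tier1 (15): +100 ; 10 left.
P33 tier1 at 13: only 10 left, fill 10.
Total = 28×50 + 25×40 + 21×100 + 19×40 + 15×100 + 13×10 = 6890.

6890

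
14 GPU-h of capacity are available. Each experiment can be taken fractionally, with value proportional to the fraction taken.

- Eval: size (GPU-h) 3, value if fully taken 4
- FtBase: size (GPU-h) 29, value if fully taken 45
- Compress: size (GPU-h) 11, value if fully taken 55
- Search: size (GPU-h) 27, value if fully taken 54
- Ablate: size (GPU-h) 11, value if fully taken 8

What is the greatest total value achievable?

61

Best value per unit of size first: Compress 55/11≈5, Search 54/27≈2, FtBase 45/29≈1.55, Eval 4/3≈1.33, Ablate 8/11≈0.727.
All 11 GPU-h of Compress fit (value 55) — 3 remain.
Fill the last 3 GPU-h with part of Search: 3/27 of it earns 6.
Total value = 61.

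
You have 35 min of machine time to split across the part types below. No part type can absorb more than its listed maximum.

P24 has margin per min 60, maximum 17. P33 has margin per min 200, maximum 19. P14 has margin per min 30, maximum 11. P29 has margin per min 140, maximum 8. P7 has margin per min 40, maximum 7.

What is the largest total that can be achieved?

5400

Highest margin per min first: P33 200 > P29 140 > P24 60 > P7 40 > P14 30.
P33: +19 to 19 (cap) — 16 left.
P29: +8 to 8 (cap) — 8 left.
Only 8 left; P24 takes them to reach 8.
Total = 60×8 + 200×19 + 140×8 = 5400.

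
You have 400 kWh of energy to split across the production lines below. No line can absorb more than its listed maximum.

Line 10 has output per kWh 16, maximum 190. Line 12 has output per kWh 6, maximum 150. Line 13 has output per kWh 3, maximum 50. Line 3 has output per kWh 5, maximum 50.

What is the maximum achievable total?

4220

Rank by output per kWh: Line 10 16 > Line 12 6 > Line 3 5 > Line 13 3.
Line 10 takes 190 to reach its cap of 190 → 210 left.
Give Line 12 150 to hit its cap of 150 → 60 left.
Line 3: +50 to 50 (cap) → 10 left.
Only 10 left; Line 13 takes them to reach 10.
Total = 16×190 + 6×150 + 3×10 + 5×50 = 4220.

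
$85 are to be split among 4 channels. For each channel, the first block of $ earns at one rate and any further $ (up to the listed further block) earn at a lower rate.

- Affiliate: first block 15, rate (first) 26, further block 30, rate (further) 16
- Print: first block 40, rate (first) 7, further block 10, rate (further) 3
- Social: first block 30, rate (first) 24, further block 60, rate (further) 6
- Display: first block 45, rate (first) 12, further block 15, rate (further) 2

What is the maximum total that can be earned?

1710

Treat each block as its own option and order by rate: Affiliate/first 26 > Social/first 24 > Affiliate/second 16 > Display/first 12 > Print/first 7 > Social/second 6 > Print/second 3 > Display/second 2.
Fill Affiliate first block (15 at 26) ; 70 left.
Social/first (24): +30 ; 40 left.
Affiliate/second (16): +30 ; 10 left.
Display/first: +10 of 45 at 12; pool empty.
Total = 26×15 + 24×30 + 16×30 + 12×10 = 1710.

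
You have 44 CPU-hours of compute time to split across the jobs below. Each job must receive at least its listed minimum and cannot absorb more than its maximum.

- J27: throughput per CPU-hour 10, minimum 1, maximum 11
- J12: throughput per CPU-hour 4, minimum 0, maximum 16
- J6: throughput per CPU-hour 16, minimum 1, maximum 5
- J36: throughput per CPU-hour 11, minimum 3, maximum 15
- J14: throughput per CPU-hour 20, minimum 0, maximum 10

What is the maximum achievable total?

567

Meeting every minimum uses 1+0+1+3+0 = 5 CPU-hours, leaving 39.
Highest throughput per CPU-hour first: J14 20 > J6 16 > J36 11 > J27 10 > J12 4.
J14: +10 to 10 (cap) ; 29 left.
J6 takes 4 more to reach its cap of 5 ; 25 left.
Give J36 12 more to hit its cap of 15 ; 13 left.
J27 takes 10 more to reach its cap of 11 ; 3 left.
J12: +3 (room for 16) → 3. Pool exhausted.
Total = 10×11 + 4×3 + 16×5 + 11×15 + 20×10 = 567.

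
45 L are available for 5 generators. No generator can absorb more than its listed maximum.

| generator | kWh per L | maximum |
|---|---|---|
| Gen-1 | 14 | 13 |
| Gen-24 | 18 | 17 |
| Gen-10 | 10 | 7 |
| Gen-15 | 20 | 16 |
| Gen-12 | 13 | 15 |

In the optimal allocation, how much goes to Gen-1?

12

Rank by kWh per L: Gen-15 20 > Gen-24 18 > Gen-1 14 > Gen-12 13 > Gen-10 10.
Gen-15: +16 to 16 (cap) ; 29 left.
Gen-24 takes 17 to reach its cap of 17 ; 12 left.
Gen-1 has room for 13 but only 12 remain, so it gets 12.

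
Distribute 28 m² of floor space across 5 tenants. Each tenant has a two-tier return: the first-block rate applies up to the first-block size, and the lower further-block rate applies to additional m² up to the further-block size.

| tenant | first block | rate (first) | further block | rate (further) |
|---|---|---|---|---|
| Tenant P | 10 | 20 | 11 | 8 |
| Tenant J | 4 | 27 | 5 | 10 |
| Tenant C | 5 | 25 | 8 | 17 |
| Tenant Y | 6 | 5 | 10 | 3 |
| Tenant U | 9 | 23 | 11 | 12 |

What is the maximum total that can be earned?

640

Order all 10 blocks by rate: Tenant J/T1 27 > Tenant C/T1 25 > Tenant U/T1 23 > Tenant P/T1 20 > Tenant C/T2 17 > Tenant U/T2 12 > Tenant J/T2 10 > Tenant P/T2 8 > Tenant Y/T1 5 > Tenant Y/T2 3.
Fill Tenant J T1 block (4 at 27) ; 24 left.
Tenant C/T1 (25): +5 ; 19 left.
Fill Tenant U T1 block (9 at 23) ; 10 left.
Fill Tenant P T1 block (10 at 20) ; 0 left.
Total = 27×4 + 25×5 + 23×9 + 20×10 = 640.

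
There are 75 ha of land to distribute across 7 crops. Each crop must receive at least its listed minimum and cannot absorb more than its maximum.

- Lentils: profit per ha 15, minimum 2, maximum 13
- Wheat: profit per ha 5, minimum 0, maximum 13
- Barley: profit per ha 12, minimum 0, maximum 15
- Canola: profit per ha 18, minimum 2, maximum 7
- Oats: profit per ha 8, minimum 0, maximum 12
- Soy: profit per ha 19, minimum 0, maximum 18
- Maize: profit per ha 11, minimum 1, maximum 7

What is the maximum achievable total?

1031

Meeting every minimum uses 2+0+0+2+0+0+1 = 5 ha, leaving 70.
Order the crops by profit per ha: Soy 19 > Canola 18 > Lentils 15 > Barley 12 > Maize 11 > Oats 8 > Wheat 5.
Soy takes 18 more to reach its cap of 18 → 52 left.
Give Canola 5 more to hit its cap of 7 → 47 left.
Lentils takes 11 more to reach its cap of 13 → 36 left.
Barley: +15 to 15 (cap) → 21 left.
Maize: +6 to 7 (cap) → 15 left.
Oats: +12 to 12 (cap) → 3 left.
Wheat has room for 13 more but only 3 remain, so it gets 3.
Total = 15×13 + 5×3 + 12×15 + 18×7 + 8×12 + 19×18 + 11×7 = 1031.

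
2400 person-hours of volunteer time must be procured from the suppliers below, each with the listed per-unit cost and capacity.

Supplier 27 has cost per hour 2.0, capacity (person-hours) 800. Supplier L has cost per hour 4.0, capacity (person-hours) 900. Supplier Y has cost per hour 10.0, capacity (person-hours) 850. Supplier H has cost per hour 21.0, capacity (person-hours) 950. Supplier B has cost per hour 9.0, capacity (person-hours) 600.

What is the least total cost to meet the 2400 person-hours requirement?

Fill from the cheapest supplier first.
Supplier 27 at 2.0: take all 800 person-hours ; 1600 still needed.
Take 900 from Supplier L at 4.0 ; need 700 more.
Take 600 from Supplier B at 9.0 ; need 100 more.
Take 100 from Supplier Y at 10.0 to finish.
Supplier H: unused.
Cost = 800×2.0 + 900×4.0 + 600×9.0 + 100×10.0 = 11600.

11600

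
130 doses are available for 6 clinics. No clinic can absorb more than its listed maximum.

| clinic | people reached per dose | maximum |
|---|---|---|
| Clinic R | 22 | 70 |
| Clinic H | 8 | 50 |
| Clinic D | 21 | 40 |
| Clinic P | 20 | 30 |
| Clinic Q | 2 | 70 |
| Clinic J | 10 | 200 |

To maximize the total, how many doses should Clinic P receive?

20

Highest people reached per dose first: Clinic R 22 > Clinic D 21 > Clinic P 20 > Clinic J 10 > Clinic H 8 > Clinic Q 2.
Give Clinic R 70 to hit its cap of 70 ; 60 left.
Clinic D: +40 to 40 (cap) ; 20 left.
Clinic P has room for 30 but only 20 remain, so it gets 20.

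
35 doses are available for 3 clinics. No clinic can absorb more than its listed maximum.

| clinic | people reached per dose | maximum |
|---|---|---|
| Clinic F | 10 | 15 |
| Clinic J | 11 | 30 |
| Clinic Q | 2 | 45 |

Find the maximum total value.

380

Rank by people reached per dose: Clinic J 11 > Clinic F 10 > Clinic Q 2.
Give Clinic J 30 to hit its cap of 30 ; 5 left.
Clinic F has room for 15 but only 5 remain, so it gets 5.
Total = 10×5 + 11×30 = 380.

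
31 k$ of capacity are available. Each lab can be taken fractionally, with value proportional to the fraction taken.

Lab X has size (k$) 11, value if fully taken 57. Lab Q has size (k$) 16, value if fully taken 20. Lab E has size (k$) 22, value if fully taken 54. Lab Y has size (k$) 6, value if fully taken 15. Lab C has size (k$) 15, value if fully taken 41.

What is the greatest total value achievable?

Rank by value-to-size ratio: Lab X 57/11≈5.18, Lab C 41/15≈2.73, Lab Y 15/6≈2.5, Lab E 54/22≈2.45, Lab Q 20/16≈1.25.
Take all of Lab X (11 k$, value 57) ; 20 k$ left.
Lab C: take in full, 15 k$ for value 41 ; 5 left.
Only 5 k$ remain; take 5/6 of Lab Y for value 15×5/6 = 12.5.
Total value = 110.5.

110.5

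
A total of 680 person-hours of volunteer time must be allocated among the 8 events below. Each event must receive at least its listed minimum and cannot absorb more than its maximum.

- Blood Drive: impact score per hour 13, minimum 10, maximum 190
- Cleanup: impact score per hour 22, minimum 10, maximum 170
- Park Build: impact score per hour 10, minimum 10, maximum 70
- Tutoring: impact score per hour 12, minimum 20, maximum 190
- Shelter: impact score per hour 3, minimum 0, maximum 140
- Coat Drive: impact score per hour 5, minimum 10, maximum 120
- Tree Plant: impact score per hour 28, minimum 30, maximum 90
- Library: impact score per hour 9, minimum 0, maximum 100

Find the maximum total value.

11360

Meeting every minimum uses 10+10+10+20+0+10+30+0 = 90 person-hours, leaving 590.
Order the events by impact score per hour: Tree Plant 28 > Cleanup 22 > Blood Drive 13 > Tutoring 12 > Park Build 10 > Library 9 > Coat Drive 5 > Shelter 3.
Tree Plant takes 60 more to reach its cap of 90 ; 530 left.
Cleanup takes 160 more to reach its cap of 170 ; 370 left.
Give Blood Drive 180 more to hit its cap of 190 ; 190 left.
Tutoring takes 170 more to reach its cap of 190 ; 20 left.
Only 20 left; Park Build takes them to reach 30.
Total = 13×190 + 22×170 + 10×30 + 12×190 + 5×10 + 28×90 = 11360.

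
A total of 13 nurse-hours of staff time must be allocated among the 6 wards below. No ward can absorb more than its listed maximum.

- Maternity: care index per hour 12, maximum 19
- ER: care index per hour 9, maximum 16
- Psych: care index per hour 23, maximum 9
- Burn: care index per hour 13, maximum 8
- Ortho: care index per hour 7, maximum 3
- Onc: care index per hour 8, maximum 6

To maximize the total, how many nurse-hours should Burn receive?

Order the wards by care index per hour: Psych 23 > Burn 13 > Maternity 12 > ER 9 > Onc 8 > Ortho 7.
Psych: +9 to 9 (cap) → 4 left.
Only 4 left; Burn takes them to reach 4.

4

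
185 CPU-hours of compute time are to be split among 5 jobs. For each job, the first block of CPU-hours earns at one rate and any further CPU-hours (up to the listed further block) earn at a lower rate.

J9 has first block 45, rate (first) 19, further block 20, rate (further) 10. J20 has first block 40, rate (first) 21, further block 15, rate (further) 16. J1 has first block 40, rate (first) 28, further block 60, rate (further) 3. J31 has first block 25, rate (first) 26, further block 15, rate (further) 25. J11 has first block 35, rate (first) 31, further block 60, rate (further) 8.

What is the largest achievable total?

4640

Treat each block as its own option and order by rate: J11/T1 31 > J1/T1 28 > J31/T1 26 > J31/T2 25 > J20/T1 21 > J9/T1 19 > J20/T2 16 > J9/T2 10 > J11/T2 8 > J1/T2 3.
Fill J11 T1 block (35 at 31) ; 150 left.
J1 T1 at 28: fill all 40 ; 110 left.
Fill J31 T1 block (25 at 26) ; 85 left.
J31/T2 (25): +15 ; 70 left.
Fill J20 T1 block (40 at 21) ; 30 left.
J9 T1 at 19: only 30 left, fill 30.
Total = 31×35 + 28×40 + 26×25 + 25×15 + 21×40 + 19×30 = 4640.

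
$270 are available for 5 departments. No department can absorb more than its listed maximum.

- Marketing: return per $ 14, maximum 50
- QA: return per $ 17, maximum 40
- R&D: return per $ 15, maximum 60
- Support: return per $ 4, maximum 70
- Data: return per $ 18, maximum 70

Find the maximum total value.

Highest return per $ first: Data 18 > QA 17 > R&D 15 > Marketing 14 > Support 4.
Data: +70 to 70 (cap) ; 200 left.
QA: +40 to 40 (cap) ; 160 left.
R&D: +60 to 60 (cap) ; 100 left.
Marketing: +50 to 50 (cap) ; 50 left.
Only 50 left; Support takes them to reach 50.
Total = 14×50 + 17×40 + 15×60 + 4×50 + 18×70 = 3740.

3740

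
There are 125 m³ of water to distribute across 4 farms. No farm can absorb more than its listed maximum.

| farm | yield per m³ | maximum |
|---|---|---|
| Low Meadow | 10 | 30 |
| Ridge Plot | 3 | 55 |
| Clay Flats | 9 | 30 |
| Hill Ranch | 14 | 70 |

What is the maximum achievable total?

Order the farms by yield per m³: Hill Ranch 14 > Low Meadow 10 > Clay Flats 9 > Ridge Plot 3.
Give Hill Ranch 70 to hit its cap of 70 ; 55 left.
Low Meadow takes 30 to reach its cap of 30 ; 25 left.
Clay Flats: +25 (room for 30) → 25. Pool exhausted.
Total = 10×30 + 9×25 + 14×70 = 1505.

1505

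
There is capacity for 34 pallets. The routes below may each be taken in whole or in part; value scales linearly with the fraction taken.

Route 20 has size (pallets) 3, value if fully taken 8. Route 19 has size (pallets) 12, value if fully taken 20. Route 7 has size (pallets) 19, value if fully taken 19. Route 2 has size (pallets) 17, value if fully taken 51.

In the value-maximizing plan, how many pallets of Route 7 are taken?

Best value per unit of size first: Route 2 51/17≈3, Route 20 8/3≈2.67, Route 19 20/12≈1.67, Route 7 19/19≈1.
All 17 pallets of Route 2 fit (value 51) — 17 remain.
Route 20: take in full, 3 pallets for value 8 — 14 left.
All 12 pallets of Route 19 fit (value 20) — 2 remain.
Fill the last 2 pallets with part of Route 7: 2/19 of it earns 2.

2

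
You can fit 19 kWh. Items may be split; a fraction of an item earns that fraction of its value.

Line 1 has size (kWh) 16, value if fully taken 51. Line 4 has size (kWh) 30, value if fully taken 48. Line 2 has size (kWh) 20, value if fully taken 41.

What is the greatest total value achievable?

57.15

Best value per unit of size first: Line 1 51/16≈3.19, Line 2 41/20≈2.05, Line 4 48/30≈1.6.
Take all of Line 1 (16 kWh, value 51) → 3 kWh left.
3 kWh left: a 3/20 share of Line 2 gives 41×3/20 = 6.15.
Total value = 57.15.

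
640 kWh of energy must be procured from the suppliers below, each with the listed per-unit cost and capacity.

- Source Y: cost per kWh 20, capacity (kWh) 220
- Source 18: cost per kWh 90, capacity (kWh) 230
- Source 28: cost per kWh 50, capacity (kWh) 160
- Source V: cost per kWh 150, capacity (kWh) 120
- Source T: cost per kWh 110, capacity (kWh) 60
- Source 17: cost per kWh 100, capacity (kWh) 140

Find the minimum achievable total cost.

Use suppliers in increasing cost order.
Source Y (20): use full 220 → 420 kWh to go.
Source 28 at 50: take all 160 kWh → 260 still needed.
Source 18 at 90: take all 230 kWh → 30 still needed.
Take 30 from Source 17 at 100 to finish.
Source T, Source V: unused.
Cost = 220×20 + 160×50 + 230×90 + 30×100 = 36100.

36100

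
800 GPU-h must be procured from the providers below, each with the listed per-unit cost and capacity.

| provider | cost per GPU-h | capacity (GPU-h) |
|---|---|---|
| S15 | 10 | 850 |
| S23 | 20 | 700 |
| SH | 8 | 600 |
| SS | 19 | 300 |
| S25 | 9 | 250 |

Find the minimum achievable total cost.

Fill from the cheapest provider first.
SH at 8: take all 600 GPU-h — 200 still needed.
S25 at 9: take 200 of its 250 — requirement met.
S15, SS, S23: unused.
Cost = 600×8 + 200×9 = 6600.

6600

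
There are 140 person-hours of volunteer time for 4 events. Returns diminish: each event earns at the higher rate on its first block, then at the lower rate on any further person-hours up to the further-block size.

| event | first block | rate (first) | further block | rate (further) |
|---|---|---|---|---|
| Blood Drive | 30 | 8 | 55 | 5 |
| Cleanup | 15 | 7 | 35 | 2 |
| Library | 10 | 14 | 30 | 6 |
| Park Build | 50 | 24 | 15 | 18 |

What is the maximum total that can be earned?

2075

Rank every tier by rate: Park Build/T1 24 > Park Build/T2 18 > Library/T1 14 > Blood Drive/T1 8 > Cleanup/T1 7 > Library/T2 6 > Blood Drive/T2 5 > Cleanup/T2 2.
Park Build T1 at 24: fill all 50 — 90 left.
Park Build T2 at 18: fill all 15 — 75 left.
Fill Library T1 block (10 at 14) — 65 left.
Blood Drive/T1 (8): +30 — 35 left.
Cleanup T1 at 7: fill all 15 — 20 left.
Library/T2: +20 of 30 at 6; pool empty.
Total = 24×50 + 18×15 + 14×10 + 8×30 + 7×15 + 6×20 = 2075.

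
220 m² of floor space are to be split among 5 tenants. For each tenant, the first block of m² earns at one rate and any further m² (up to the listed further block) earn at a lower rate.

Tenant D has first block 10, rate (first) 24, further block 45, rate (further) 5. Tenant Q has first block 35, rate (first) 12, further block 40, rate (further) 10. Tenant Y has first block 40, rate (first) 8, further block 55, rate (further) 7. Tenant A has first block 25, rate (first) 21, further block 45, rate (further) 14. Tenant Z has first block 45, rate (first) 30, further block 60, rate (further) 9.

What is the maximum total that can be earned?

Treat each block as its own option and order by rate: Tenant Z/T1 30 > Tenant D/T1 24 > Tenant A/T1 21 > Tenant A/T2 14 > Tenant Q/T1 12 > Tenant Q/T2 10 > Tenant Z/T2 9 > Tenant Y/T1 8 > Tenant Y/T2 7 > Tenant D/T2 5.
Tenant Z/T1 (30): +45 ; 175 left.
Fill Tenant D T1 block (10 at 24) ; 165 left.
Tenant A/T1 (21): +25 ; 140 left.
Fill Tenant A T2 block (45 at 14) ; 95 left.
Fill Tenant Q T1 block (35 at 12) ; 60 left.
Tenant Q T2 at 10: fill all 40 ; 20 left.
20 remain; put them into Tenant Z T2 at 9.
Total = 30×45 + 24×10 + 21×25 + 14×45 + 12×35 + 10×40 + 9×20 = 3745.

3745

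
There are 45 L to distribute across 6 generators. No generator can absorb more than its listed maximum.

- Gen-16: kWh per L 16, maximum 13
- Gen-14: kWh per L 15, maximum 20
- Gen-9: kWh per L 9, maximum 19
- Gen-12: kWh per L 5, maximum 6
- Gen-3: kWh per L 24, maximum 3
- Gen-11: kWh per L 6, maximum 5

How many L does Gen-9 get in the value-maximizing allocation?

Highest kWh per L first: Gen-3 24 > Gen-16 16 > Gen-14 15 > Gen-9 9 > Gen-11 6 > Gen-12 5.
Gen-3 takes 3 to reach its cap of 3 → 42 left.
Gen-16 takes 13 to reach its cap of 13 → 29 left.
Gen-14 takes 20 to reach its cap of 20 → 9 left.
Only 9 left; Gen-9 takes them to reach 9.

9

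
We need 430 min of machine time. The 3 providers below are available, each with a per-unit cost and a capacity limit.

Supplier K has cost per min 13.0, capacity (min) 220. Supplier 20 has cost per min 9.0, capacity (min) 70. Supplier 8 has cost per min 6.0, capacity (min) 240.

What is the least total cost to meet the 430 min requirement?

Fill from the cheapest provider first.
Supplier 8 at 6.0: take all 240 min ; 190 still needed.
Supplier 20 (9.0): use full 70 ; 120 min to go.
Supplier K (13.0): take the remaining 120 ; done.
Cost = 240×6.0 + 70×9.0 + 120×13.0 = 3630.

3630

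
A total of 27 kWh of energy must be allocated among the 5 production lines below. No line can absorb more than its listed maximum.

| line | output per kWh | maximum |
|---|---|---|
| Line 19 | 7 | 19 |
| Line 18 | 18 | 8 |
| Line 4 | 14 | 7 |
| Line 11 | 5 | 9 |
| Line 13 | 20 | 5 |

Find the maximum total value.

391

Rank by output per kWh: Line 13 20 > Line 18 18 > Line 4 14 > Line 19 7 > Line 11 5.
Line 13 takes 5 to reach its cap of 5 → 22 left.
Give Line 18 8 to hit its cap of 8 → 14 left.
Line 4: +7 to 7 (cap) → 7 left.
Line 19: +7 (room for 19) → 7. Pool exhausted.
Total = 7×7 + 18×8 + 14×7 + 20×5 = 391.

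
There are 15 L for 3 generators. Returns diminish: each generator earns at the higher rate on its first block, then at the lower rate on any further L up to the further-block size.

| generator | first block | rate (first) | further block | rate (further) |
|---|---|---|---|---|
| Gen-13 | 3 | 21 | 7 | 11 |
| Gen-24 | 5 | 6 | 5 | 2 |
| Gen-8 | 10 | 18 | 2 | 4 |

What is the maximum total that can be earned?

265

Order all 6 blocks by rate: Gen-13/T1 21 > Gen-8/T1 18 > Gen-13/T2 11 > Gen-24/T1 6 > Gen-8/T2 4 > Gen-24/T2 2.
Gen-13 T1 at 21: fill all 3 → 12 left.
Gen-8 T1 at 18: fill all 10 → 2 left.
Gen-13/T2: +2 of 7 at 11; pool empty.
Total = 21×3 + 18×10 + 11×2 = 265.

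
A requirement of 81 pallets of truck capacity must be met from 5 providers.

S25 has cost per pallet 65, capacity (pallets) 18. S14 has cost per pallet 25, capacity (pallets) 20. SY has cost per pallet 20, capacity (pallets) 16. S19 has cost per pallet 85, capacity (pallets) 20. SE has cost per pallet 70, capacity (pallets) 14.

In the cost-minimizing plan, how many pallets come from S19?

13

Cheapest first:
SY at 20: take all 16 pallets → 65 still needed.
Take 20 from S14 at 25 → need 45 more.
Take 18 from S25 at 65 → need 27 more.
SE (70): use full 14 → 13 pallets to go.
S19 (85): take the remaining 13 → done.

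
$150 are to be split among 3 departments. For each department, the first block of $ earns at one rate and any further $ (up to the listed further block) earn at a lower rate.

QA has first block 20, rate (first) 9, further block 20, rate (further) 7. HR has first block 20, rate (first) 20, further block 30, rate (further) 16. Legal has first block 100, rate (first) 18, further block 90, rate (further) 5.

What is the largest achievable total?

2680

Treat each block as its own option and order by rate: HR/T1 20 > Legal/T1 18 > HR/T2 16 > QA/T1 9 > QA/T2 7 > Legal/T2 5.
HR T1 at 20: fill all 20 → 130 left.
Legal/T1 (18): +100 → 30 left.
Fill HR T2 block (30 at 16) → 0 left.
Total = 20×20 + 18×100 + 16×30 = 2680.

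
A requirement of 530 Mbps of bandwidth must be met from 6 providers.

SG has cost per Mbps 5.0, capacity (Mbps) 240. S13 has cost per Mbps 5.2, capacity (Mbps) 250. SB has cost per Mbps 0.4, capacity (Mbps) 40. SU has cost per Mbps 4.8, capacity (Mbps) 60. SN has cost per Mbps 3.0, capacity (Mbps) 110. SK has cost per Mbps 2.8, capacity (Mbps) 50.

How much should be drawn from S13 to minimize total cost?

30

Use providers in increasing cost order.
SB (0.4): use full 40 → 490 Mbps to go.
Take 50 from SK at 2.8 → need 440 more.
Take 110 from SN at 3.0 → need 330 more.
SU (4.8): use full 60 → 270 Mbps to go.
Take 240 from SG at 5.0 → need 30 more.
S13 at 5.2: take 30 of its 250 → requirement met.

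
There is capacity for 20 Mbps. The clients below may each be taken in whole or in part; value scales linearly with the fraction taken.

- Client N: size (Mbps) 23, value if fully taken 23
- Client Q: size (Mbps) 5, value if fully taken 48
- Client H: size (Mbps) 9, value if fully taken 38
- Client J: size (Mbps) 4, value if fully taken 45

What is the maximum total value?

133

Sort by value density: Client J 45/4≈11.2, Client Q 48/5≈9.6, Client H 38/9≈4.22, Client N 23/23≈1.
Take all of Client J (4 Mbps, value 45) — 16 Mbps left.
Client Q: take in full, 5 Mbps for value 48 — 11 left.
Client H: take in full, 9 Mbps for value 38 — 2 left.
Fill the last 2 Mbps with part of Client N: 2/23 of it earns 2.
Total value = 133.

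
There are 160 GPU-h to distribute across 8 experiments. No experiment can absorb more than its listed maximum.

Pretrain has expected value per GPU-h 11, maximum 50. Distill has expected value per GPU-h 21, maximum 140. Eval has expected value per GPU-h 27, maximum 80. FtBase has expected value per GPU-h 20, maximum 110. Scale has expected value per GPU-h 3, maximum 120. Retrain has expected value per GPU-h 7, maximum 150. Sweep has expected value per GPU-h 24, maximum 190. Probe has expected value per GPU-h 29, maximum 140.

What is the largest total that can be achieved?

Highest expected value per GPU-h first: Probe 29 > Eval 27 > Sweep 24 > Distill 21 > FtBase 20 > Pretrain 11 > Retrain 7 > Scale 3.
Probe: +140 to 140 (cap) ; 20 left.
Eval: +20 (room for 80) → 20. Pool exhausted.
Total = 27×20 + 29×140 = 4600.

4600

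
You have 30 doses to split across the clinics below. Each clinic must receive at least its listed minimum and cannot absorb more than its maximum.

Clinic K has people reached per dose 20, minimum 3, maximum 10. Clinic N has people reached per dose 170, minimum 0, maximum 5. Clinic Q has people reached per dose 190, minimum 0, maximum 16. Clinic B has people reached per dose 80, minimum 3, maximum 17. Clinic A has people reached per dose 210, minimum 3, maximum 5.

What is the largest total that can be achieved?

Meeting every minimum uses 3+0+0+3+3 = 9 doses, leaving 21.
Order the clinics by people reached per dose: Clinic A 210 > Clinic Q 190 > Clinic N 170 > Clinic B 80 > Clinic K 20.
Clinic A takes 2 more to reach its cap of 5 — 19 left.
Clinic Q takes 16 more to reach its cap of 16 — 3 left.
Only 3 left; Clinic N takes them to reach 3.
Total = 20×3 + 170×3 + 190×16 + 80×3 + 210×5 = 4900.

4900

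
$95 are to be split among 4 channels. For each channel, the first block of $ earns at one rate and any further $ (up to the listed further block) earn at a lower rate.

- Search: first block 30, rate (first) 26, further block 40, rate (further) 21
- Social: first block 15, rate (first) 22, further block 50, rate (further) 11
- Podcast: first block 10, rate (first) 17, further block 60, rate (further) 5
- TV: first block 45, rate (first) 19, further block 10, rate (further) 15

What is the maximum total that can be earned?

Order all 8 blocks by rate: Search/T1 26 > Social/T1 22 > Search/T2 21 > TV/T1 19 > Podcast/T1 17 > TV/T2 15 > Social/T2 11 > Podcast/T2 5.
Search/T1 (26): +30 → 65 left.
Social T1 at 22: fill all 15 → 50 left.
Fill Search T2 block (40 at 21) → 10 left.
TV/T1: +10 of 45 at 19; pool empty.
Total = 26×30 + 22×15 + 21×40 + 19×10 = 2140.

2140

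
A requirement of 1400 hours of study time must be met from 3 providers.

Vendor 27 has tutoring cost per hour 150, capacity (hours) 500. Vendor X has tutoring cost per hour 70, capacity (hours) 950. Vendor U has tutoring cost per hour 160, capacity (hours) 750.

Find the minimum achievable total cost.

134000

Cheapest first:
Take 950 from Vendor X at 70 → need 450 more.
Vendor 27 at 150: take 450 of its 500 → requirement met.
Vendor U: unused.
Cost = 950×70 + 450×150 = 134000.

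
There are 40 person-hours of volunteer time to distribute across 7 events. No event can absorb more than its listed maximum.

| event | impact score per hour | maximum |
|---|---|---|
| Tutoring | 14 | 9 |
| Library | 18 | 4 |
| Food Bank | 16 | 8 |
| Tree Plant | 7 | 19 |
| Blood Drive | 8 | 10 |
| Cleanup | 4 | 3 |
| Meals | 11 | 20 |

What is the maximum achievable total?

535

Rank by impact score per hour: Library 18 > Food Bank 16 > Tutoring 14 > Meals 11 > Blood Drive 8 > Tree Plant 7 > Cleanup 4.
Give Library 4 to hit its cap of 4 → 36 left.
Food Bank takes 8 to reach its cap of 8 → 28 left.
Give Tutoring 9 to hit its cap of 9 → 19 left.
Only 19 left; Meals takes them to reach 19.
Total = 14×9 + 18×4 + 16×8 + 11×19 = 535.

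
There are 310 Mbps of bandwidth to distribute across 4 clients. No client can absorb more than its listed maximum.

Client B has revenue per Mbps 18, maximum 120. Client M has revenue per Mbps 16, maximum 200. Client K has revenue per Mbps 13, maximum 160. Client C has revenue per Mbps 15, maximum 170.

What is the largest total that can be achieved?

Rank by revenue per Mbps: Client B 18 > Client M 16 > Client C 15 > Client K 13.
Client B takes 120 to reach its cap of 120 → 190 left.
Only 190 left; Client M takes them to reach 190.
Total = 18×120 + 16×190 = 5200.

5200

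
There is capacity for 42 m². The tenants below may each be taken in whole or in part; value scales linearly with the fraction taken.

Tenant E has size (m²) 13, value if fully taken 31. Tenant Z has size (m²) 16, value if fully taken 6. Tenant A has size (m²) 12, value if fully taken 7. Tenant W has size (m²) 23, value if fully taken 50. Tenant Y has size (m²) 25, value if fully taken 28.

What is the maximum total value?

87.72

Rank by value-to-size ratio: Tenant E 31/13≈2.38, Tenant W 50/23≈2.17, Tenant Y 28/25≈1.12, Tenant A 7/12≈0.583, Tenant Z 6/16≈0.375.
Tenant E: take in full, 13 m² for value 31 → 29 left.
Take all of Tenant W (23 m², value 50) → 6 m² left.
Only 6 m² remain; take 6/25 of Tenant Y for value 28×6/25 = 6.72.
Total value = 87.72.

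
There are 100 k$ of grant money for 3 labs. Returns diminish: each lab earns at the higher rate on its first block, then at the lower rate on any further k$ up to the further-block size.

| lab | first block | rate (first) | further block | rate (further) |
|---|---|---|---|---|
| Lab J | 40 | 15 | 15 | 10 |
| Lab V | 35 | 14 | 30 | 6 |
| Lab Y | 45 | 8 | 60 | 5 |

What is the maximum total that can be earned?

Rank every tier by rate: Lab J/tier1 15 > Lab V/tier1 14 > Lab J/tier2 10 > Lab Y/tier1 8 > Lab V/tier2 6 > Lab Y/tier2 5.
Lab J/tier1 (15): +40 — 60 left.
Fill Lab V tier1 block (35 at 14) — 25 left.
Fill Lab J tier2 block (15 at 10) — 10 left.
Lab Y/tier1: +10 of 45 at 8; pool empty.
Total = 15×40 + 14×35 + 10×15 + 8×10 = 1320.

1320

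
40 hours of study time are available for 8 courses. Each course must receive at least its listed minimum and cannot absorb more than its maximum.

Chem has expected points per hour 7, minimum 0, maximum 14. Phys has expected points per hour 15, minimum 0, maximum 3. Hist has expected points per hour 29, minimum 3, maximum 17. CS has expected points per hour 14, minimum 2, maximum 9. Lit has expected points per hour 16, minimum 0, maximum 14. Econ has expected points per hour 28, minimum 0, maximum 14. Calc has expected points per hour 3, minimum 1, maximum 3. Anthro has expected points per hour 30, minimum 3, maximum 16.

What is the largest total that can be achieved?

Meeting every minimum uses 0+0+3+2+0+0+1+3 = 9 hours, leaving 31.
Order the courses by expected points per hour: Anthro 30 > Hist 29 > Econ 28 > Lit 16 > Phys 15 > CS 14 > Chem 7 > Calc 3.
Give Anthro 13 more to hit its cap of 16 → 18 left.
Give Hist 14 more to hit its cap of 17 → 4 left.
Econ has room for 14 more but only 4 remain, so it gets 4.
Total = 29×17 + 14×2 + 28×4 + 3×1 + 30×16 = 1116.

1116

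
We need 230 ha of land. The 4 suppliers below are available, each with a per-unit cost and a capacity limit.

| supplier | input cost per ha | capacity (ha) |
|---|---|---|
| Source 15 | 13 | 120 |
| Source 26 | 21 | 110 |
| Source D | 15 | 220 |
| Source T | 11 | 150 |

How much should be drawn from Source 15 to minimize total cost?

80

Cheapest first:
Source T at 11: take all 150 ha ; 80 still needed.
Take 80 from Source 15 at 13 to finish.
Source D, Source 26: unused.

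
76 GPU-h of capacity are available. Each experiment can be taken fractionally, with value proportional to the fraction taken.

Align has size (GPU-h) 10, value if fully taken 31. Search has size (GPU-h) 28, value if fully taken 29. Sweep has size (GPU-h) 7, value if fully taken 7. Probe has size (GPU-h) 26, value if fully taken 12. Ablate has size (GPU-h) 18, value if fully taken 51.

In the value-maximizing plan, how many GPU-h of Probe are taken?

13

Sort by value density: Align 31/10≈3.1, Ablate 51/18≈2.83, Search 29/28≈1.04, Sweep 7/7≈1, Probe 12/26≈0.462.
All 10 GPU-h of Align fit (value 31) → 66 remain.
Take all of Ablate (18 GPU-h, value 51) → 48 GPU-h left.
Take all of Search (28 GPU-h, value 29) → 20 GPU-h left.
Sweep: take in full, 7 GPU-h for value 7 → 13 left.
Fill the last 13 GPU-h with part of Probe: 13/26 of it earns 6.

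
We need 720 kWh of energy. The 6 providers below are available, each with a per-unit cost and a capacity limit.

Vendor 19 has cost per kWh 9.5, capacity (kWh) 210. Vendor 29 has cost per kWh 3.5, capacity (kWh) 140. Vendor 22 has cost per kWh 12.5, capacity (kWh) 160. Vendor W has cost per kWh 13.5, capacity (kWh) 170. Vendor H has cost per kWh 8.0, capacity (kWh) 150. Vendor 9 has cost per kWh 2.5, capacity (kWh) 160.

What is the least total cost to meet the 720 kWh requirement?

Cheapest first:
Vendor 9 (2.5): use full 160 — 560 kWh to go.
Vendor 29 (3.5): use full 140 — 420 kWh to go.
Take 150 from Vendor H at 8.0 — need 270 more.
Vendor 19 at 9.5: take all 210 kWh — 60 still needed.
Vendor 22 (12.5): take the remaining 60 — done.
Vendor W: unused.
Cost = 160×2.5 + 140×3.5 + 150×8.0 + 210×9.5 + 60×12.5 = 4835.

4835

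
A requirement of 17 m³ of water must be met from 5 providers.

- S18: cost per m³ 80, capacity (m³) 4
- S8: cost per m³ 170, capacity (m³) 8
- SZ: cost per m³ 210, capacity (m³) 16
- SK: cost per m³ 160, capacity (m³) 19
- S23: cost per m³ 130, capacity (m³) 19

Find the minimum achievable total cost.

Use providers in increasing cost order.
S18 at 80: take all 4 m³ ; 13 still needed.
Take 13 from S23 at 130 to finish.
SK, S8, SZ: unused.
Cost = 4×80 + 13×130 = 2010.

2010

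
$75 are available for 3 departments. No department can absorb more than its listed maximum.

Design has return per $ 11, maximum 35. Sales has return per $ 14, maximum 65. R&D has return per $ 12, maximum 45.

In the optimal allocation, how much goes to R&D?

Order the departments by return per $: Sales 14 > R&D 12 > Design 11.
Give Sales 65 to hit its cap of 65 — 10 left.
R&D has room for 45 but only 10 remain, so it gets 10.

10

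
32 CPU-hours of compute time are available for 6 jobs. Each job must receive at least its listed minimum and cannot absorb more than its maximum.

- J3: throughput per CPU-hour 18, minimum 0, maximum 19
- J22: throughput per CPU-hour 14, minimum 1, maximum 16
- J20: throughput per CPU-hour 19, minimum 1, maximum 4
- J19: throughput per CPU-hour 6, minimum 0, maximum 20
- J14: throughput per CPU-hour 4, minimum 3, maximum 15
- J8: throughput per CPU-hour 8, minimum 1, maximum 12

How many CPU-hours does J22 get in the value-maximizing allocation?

5

Meeting every minimum uses 0+1+1+0+3+1 = 6 CPU-hours, leaving 26.
Order the jobs by throughput per CPU-hour: J20 19 > J3 18 > J22 14 > J8 8 > J19 6 > J14 4.
J20: +3 to 4 (cap) — 23 left.
J3 takes 19 more to reach its cap of 19 — 4 left.
Only 4 left; J22 takes them to reach 5.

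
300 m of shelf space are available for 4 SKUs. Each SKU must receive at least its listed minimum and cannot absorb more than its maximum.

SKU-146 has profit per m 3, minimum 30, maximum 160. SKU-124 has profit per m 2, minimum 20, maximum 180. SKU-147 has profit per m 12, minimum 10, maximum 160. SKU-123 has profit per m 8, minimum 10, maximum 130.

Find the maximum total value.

Meeting every minimum uses 30+20+10+10 = 70 m, leaving 230.
Highest profit per m first: SKU-147 12 > SKU-123 8 > SKU-146 3 > SKU-124 2.
SKU-147: +150 to 160 (cap) — 80 left.
SKU-123: +80 (room for 120) → 90. Pool exhausted.
Total = 3×30 + 2×20 + 12×160 + 8×90 = 2770.

2770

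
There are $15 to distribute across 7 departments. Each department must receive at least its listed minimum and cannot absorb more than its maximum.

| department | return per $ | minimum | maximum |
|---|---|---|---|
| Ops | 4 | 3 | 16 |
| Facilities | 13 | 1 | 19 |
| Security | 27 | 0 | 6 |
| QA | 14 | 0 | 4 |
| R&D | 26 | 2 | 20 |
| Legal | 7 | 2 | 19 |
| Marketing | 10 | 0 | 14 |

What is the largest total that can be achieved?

Meeting every minimum uses 3+1+0+0+2+2+0 = 8 $, leaving 7.
Highest return per $ first: Security 27 > R&D 26 > QA 14 > Facilities 13 > Marketing 10 > Legal 7 > Ops 4.
Security: +6 to 6 (cap) — 1 left.
R&D has room for 18 more but only 1 remain, so it gets 3.
Total = 4×3 + 13×1 + 27×6 + 26×3 + 7×2 = 279.

279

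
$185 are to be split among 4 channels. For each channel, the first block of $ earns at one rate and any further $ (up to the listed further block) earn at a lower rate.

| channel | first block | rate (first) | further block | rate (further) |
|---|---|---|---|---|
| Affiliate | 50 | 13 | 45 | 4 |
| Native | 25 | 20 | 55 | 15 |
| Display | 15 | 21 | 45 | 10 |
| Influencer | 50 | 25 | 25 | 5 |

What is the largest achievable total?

3410

Order all 8 blocks by rate: Influencer/tier1 25 > Display/tier1 21 > Native/tier1 20 > Native/tier2 15 > Affiliate/tier1 13 > Display/tier2 10 > Influencer/tier2 5 > Affiliate/tier2 4.
Influencer tier1 at 25: fill all 50 → 135 left.
Display/tier1 (21): +15 → 120 left.
Fill Native tier1 block (25 at 20) → 95 left.
Native tier2 at 15: fill all 55 → 40 left.
Affiliate tier1 at 13: only 40 left, fill 40.
Total = 25×50 + 21×15 + 20×25 + 15×55 + 13×40 = 3410.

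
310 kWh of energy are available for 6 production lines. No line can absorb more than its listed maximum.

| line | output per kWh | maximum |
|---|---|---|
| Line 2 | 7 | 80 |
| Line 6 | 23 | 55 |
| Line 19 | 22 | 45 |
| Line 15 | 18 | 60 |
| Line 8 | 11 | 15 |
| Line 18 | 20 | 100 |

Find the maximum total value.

Highest output per kWh first: Line 6 23 > Line 19 22 > Line 18 20 > Line 15 18 > Line 8 11 > Line 2 7.
Line 6 takes 55 to reach its cap of 55 → 255 left.
Line 19 takes 45 to reach its cap of 45 → 210 left.
Line 18: +100 to 100 (cap) → 110 left.
Line 15: +60 to 60 (cap) → 50 left.
Line 8 takes 15 to reach its cap of 15 → 35 left.
Line 2: +35 (room for 80) → 35. Pool exhausted.
Total = 7×35 + 23×55 + 22×45 + 18×60 + 11×15 + 20×100 = 5745.

5745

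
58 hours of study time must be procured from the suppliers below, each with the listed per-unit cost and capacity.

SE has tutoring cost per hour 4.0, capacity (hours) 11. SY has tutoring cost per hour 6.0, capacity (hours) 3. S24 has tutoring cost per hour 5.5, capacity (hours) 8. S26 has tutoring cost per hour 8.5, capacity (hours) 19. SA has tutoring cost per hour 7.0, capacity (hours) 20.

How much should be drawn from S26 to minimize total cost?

16

Fill from the cheapest supplier first.
SE at 4.0: take all 11 hours — 47 still needed.
S24 at 5.5: take all 8 hours — 39 still needed.
SY at 6.0: take all 3 hours — 36 still needed.
Take 20 from SA at 7.0 — need 16 more.
Take 16 from S26 at 8.5 to finish.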